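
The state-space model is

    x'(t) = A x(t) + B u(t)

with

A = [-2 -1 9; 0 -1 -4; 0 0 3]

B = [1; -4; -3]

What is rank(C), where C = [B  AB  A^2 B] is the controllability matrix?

2

AB = [[-25], [16], [-9]]
A^2B = [[-47], [20], [-27]]
Controllability matrix C = [B  AB  A^2B] = [[1, -25, -47], [-4, 16, 20], [-3, -9, -27]]
The rows r1, r2, r3 of C are linearly dependent: -r1 - r2 + r3 = 0 (check each entry), so rank(C) ≤ 2.
The 2×2 minor from rows 1, 2, columns 1, 2 is 1·16 - (-25)·(-4) = 16 - 100 = -84 ≠ 0, so rank(C) = 2.
rank(C) = 2 < n = 3, so the pair (A, B) is not completely controllable.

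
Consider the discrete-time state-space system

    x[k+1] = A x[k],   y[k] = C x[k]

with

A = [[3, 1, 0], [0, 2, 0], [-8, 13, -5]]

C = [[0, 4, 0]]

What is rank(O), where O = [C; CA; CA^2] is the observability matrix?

CA = [[0, 8, 0]]
CA^2 = [[0, 16, 0]]
Observability matrix O = [C; CA; CA^2] = [[0, 4, 0], [0, 8, 0], [0, 16, 0]]
Every row of O is a scalar multiple of row 1 = [0, 4, 0] (multipliers 1, 2, 4), so the rows span a one-dimensional space.
O ≠ 0, hence rank(O) = 1.
rank(O) = 1 < n = 3, so the pair (A, C) is not completely observable.

1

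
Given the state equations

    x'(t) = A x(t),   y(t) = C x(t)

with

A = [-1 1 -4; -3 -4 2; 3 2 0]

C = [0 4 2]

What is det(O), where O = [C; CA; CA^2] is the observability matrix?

CA = [[-6, -12, 8]]
CA^2 = [[66, 58, 0]]
Observability matrix O = [C; CA; CA^2] = [[0, 4, 2], [-6, -12, 8], [66, 58, 0]]
Expanding along the first row, det(O) = 0·((-12)·0 - 8·58) - 4·((-6)·0 - 8·66) + 2·((-6)·58 - (-12)·66) = 0·(-464) - 4·(-528) + 2·444 = 3000
Since det(O) ≠ 0, rank(O) = 3 and the system is completely observable.

3000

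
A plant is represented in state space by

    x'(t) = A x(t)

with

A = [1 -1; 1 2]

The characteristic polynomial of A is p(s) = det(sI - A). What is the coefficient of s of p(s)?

-3

For a 2×2 matrix, det(sI - A) = s^2 - (tr A)s + det A.
tr A = 3, det A = 3.
So p(s) = s^2 - 3s + 3.
The coefficient of s is -3.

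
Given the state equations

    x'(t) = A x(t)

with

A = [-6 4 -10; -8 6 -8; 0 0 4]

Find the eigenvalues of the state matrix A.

det(sI - A) = s^3 - (tr A)s^2 + (M11 + M22 + M33)s - det A, where Mii is the 2×2 principal minor of A obtained by deleting row i and column i.
tr A = (-6) + 6 + 4 = 4; M11 = 6·4 - (-8)·0 = 24 - 0 = 24; M22 = (-6)·4 - (-10)·0 = -24 - 0 = -24; M33 = (-6)·6 - 4·(-8) = -36 - (-32) = -4; sum of minors = -4.
det A = (-6)·(6·4 - (-8)·0) - 4·((-8)·4 - (-8)·0) + (-10)·((-8)·0 - 6·0) = (-6)·24 - 4·(-32) + (-10)·0 = -16.
So p(s) = det(sI - A) = s^3 - 4s^2 - 4s + 16.
Rational-root test: any integer root divides 16. Testing small divisors, s = -2 works: p(-2) = -8 + (-16) + 8 + 16 = 0, so (s + 2) is a factor.
Dividing, p(s) = (s + 2)(s^2 - 6s + 8).
Factor s^2 - 6s + 8: two numbers with sum 6 and product 8 are 4 and 2, so s^2 - 6s + 8 = (s - 4)(s - 2).
Hence p(s) = (s - 4) (s - 2) (s + 2), with roots -2, 2, 4.
At least one eigenvalue has non-negative real part, so the system is not asymptotically stable.

-2, 2, 4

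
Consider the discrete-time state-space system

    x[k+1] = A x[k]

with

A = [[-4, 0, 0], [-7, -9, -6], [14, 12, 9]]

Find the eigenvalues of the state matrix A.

det(zI - A) = z^3 - (tr A)z^2 + (M11 + M22 + M33)z - det A, where Mii is the 2×2 principal minor of A obtained by deleting row i and column i.
tr A = (-4) + (-9) + 9 = -4; M11 = (-9)·9 - (-6)·12 = -81 - (-72) = -9; M22 = (-4)·9 - 0·14 = -36 - 0 = -36; M33 = (-4)·(-9) - 0·(-7) = 36 - 0 = 36; sum of minors = -9.
det A = (-4)·((-9)·9 - (-6)·12) - 0·((-7)·9 - (-6)·14) + 0·((-7)·12 - (-9)·14) = (-4)·(-9) - 0·21 + 0·42 = 36.
So p(z) = det(zI - A) = z^3 + 4z^2 - 9z - 36.
Rational-root test: any integer root divides -36. Testing small divisors, z = -3 works: p(-3) = -27 + 36 + 27 + (-36) = 0, so (z + 3) is a factor.
Dividing, p(z) = (z + 3)(z^2 + z - 12).
Factor z^2 + z - 12: two numbers with sum -1 and product -12 are 3 and -4, so z^2 + z - 12 = (z - 3)(z + 4).
Hence p(z) = (z - 3) (z + 3) (z + 4), with roots -4, -3, 3.

-4, -3, 3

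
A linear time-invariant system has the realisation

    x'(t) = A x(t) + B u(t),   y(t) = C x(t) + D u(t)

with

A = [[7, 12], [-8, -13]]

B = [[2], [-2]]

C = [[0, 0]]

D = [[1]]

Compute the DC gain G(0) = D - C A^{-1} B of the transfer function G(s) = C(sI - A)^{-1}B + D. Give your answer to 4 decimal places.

G(0) = C(-A)^{-1}B + D = -C A^{-1} B + D.
det A = 5, so A^{-1} = (1/5)·adj(A) = [[-13/5, -12/5], [8/5, 7/5]]
A^{-1} B = [-2/5, 2/5]^T
C A^{-1} B = 0
G(0) = D - C A^{-1} B = 1 - (0) = 1

1.0000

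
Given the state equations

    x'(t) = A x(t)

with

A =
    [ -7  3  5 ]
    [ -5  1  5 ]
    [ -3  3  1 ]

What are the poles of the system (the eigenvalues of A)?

-4, -2, 1

det(sI - A) = s^3 - (tr A)s^2 + (M11 + M22 + M33)s - det A, where Mii is the 2×2 principal minor of A obtained by deleting row i and column i.
tr A = (-7) + 1 + 1 = -5; M11 = 1·1 - 5·3 = 1 - 15 = -14; M22 = (-7)·1 - 5·(-3) = -7 - (-15) = 8; M33 = (-7)·1 - 3·(-5) = -7 - (-15) = 8; sum of minors = 2.
det A = (-7)·(1·1 - 5·3) - 3·((-5)·1 - 5·(-3)) + 5·((-5)·3 - 1·(-3)) = (-7)·(-14) - 3·10 + 5·(-12) = 8.
So p(s) = det(sI - A) = s^3 + 5s^2 + 2s - 8.
Rational-root test: any integer root divides -8. Testing small divisors, s = 1 works: p(1) = 1 + 5 + 2 + (-8) = 0, so (s - 1) is a factor.
Dividing, p(s) = (s - 1)(s^2 + 6s + 8).
Factor s^2 + 6s + 8: two numbers with sum -6 and product 8 are -2 and -4, so s^2 + 6s + 8 = (s + 2)(s + 4).
Hence p(s) = (s - 1) (s + 2) (s + 4), with roots -4, -2, 1.
At least one eigenvalue has non-negative real part, so the system is not asymptotically stable.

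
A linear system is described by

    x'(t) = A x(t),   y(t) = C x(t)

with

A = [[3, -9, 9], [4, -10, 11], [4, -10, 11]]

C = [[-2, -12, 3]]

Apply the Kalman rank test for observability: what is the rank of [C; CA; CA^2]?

CA = [[-42, 108, -117]]
CA^2 = [[-162, 468, -477]]
Observability matrix O = [C; CA; CA^2] = [[-2, -12, 3], [-42, 108, -117], [-162, 468, -477]]
The columns c1, c2, c3 of O are linearly dependent: -3·c1 + c2 + 2·c3 = 0 (check each entry), so rank(O) ≤ 2.
The 2×2 minor from rows 1, 2, columns 1, 2 is (-2)·108 - (-12)·(-42) = -216 - 504 = -720 ≠ 0, so rank(O) = 2.
rank(O) = 2 < n = 3, so the pair (A, C) is not completely observable.

2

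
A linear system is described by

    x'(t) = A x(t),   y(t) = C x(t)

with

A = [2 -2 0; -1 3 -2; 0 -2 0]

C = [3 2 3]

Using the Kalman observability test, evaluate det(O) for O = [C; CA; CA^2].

-604

CA = [[4, -6, -4]]
CA^2 = [[14, -18, 12]]
Observability matrix O = [C; CA; CA^2] = [[3, 2, 3], [4, -6, -4], [14, -18, 12]]
Expanding along the first row, det(O) = 3·((-6)·12 - (-4)·(-18)) - 2·(4·12 - (-4)·14) + 3·(4·(-18) - (-6)·14) = 3·(-144) - 2·104 + 3·12 = -604
Since det(O) ≠ 0, rank(O) = 3 and the system is completely observable.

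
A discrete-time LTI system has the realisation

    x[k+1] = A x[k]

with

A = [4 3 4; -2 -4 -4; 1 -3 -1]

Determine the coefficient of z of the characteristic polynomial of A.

-26

Expand det(zI - A) for the 3×3 matrix.
p(z) = z^3 + z^2 - 26z + 10.
(Check: constant term = det(-A) = (-1)^3 det A = 10; coefficient of z^2 = -tr A = 1.)
The coefficient of z is -26.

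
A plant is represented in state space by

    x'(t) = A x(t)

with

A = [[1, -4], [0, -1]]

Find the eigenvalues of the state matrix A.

det(sI - A) = s^2 - (tr A)s + det A, with tr A = 1 + (-1) = 0 and det A = 1·(-1) - (-4)·0 = -1 - 0 = -1.
So p(s) = det(sI - A) = s^2 - 1.
Factor s^2 - 1: two numbers with sum 0 and product -1 are 1 and -1, so s^2 - 1 = (s - 1)(s + 1).
Hence p(s) = (s - 1) (s + 1), with roots -1, 1.
At least one eigenvalue has non-negative real part, so the system is not asymptotically stable.

-1, 1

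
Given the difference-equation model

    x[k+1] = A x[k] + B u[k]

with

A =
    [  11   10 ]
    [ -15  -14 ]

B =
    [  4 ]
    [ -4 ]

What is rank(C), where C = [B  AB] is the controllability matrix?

AB = [[4], [-4]]
Controllability matrix C = [B  AB] = [[4, 4], [-4, -4]]
Every column of C is a scalar multiple of column 1 = [4, -4] (multipliers 1, 1), so the columns span a one-dimensional space.
C ≠ 0, hence rank(C) = 1.
rank(C) = 1 < n = 2, so the pair (A, B) is not completely controllable.

1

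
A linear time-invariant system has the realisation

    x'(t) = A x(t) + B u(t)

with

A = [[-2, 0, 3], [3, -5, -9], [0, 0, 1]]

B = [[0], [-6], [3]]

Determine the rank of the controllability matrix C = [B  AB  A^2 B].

AB = [[9], [3], [3]]
A^2B = [[-9], [-15], [3]]
Controllability matrix C = [B  AB  A^2B] = [[0, 9, -9], [-6, 3, -15], [3, 3, 3]]
The rows r1, r2, r3 of C are linearly dependent: -r1 + r2 + 2·r3 = 0 (check each entry), so rank(C) ≤ 2.
The 2×2 minor from rows 1, 2, columns 1, 2 is 0·3 - 9·(-6) = 0 - (-54) = 54 ≠ 0, so rank(C) = 2.
rank(C) = 2 < n = 3, so the pair (A, B) is not completely controllable.

2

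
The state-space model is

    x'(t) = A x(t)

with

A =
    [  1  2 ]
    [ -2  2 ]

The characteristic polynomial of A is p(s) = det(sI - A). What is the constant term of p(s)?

6

For a 2×2 matrix, det(sI - A) = s^2 - (tr A)s + det A.
tr A = 3, det A = 6.
So p(s) = s^2 - 3s + 6.
The constant term is 6.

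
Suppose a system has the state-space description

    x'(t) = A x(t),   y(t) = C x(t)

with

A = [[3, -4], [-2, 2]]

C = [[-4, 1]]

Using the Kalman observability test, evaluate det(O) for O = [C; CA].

-58

CA = [[-14, 18]]
Observability matrix O = [C; CA] = [[-4, 1], [-14, 18]]
det(O) = (-4)·18 - 1·(-14) = -72 - (-14) = -58
Since det(O) ≠ 0, rank(O) = 2 and the system is completely observable.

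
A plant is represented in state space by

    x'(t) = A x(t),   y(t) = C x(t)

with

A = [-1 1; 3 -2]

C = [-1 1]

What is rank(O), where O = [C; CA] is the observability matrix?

CA = [[4, -3]]
Observability matrix O = [C; CA] = [[-1, 1], [4, -3]]
det(O) = (-1)·(-3) - 1·4 = 3 - 4 = -1 ≠ 0, so rank(O) = 2.
rank(O) = 2 = n, so the pair (A, C) is completely observable.

2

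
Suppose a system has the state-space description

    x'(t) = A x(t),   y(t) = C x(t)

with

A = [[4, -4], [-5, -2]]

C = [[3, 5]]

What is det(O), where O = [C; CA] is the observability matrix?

-1

CA = [[-13, -22]]
Observability matrix O = [C; CA] = [[3, 5], [-13, -22]]
det(O) = 3·(-22) - 5·(-13) = -66 - (-65) = -1
Since det(O) ≠ 0, rank(O) = 2 and the system is completely observable.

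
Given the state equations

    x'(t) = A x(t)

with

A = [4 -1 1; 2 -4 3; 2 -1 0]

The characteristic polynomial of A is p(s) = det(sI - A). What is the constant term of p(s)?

Expand det(sI - A) for the 3×3 matrix.
p(s) = s^3 - 13s - 12.
(Check: constant term = det(-A) = (-1)^3 det A = -12; coefficient of s^2 = -tr A = 0.)
The constant term is -12.

-12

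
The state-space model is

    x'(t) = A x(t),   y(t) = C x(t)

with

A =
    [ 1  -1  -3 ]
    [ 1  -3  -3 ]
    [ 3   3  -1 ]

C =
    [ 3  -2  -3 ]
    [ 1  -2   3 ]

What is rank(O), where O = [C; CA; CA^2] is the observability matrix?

3

CA = [[-8, -6, 0], [8, 14, 0]]
CA^2 = [[-14, 26, 42], [22, -50, -66]]
Observability matrix O = [C; CA; CA^2] = [[3, -2, -3], [1, -2, 3], [-8, -6, 0], [8, 14, 0], [-14, 26, 42], [22, -50, -66]]
Take the 3×3 submatrix of O formed by rows 1, 2, 3: [[3, -2, -3], [1, -2, 3], [-8, -6, 0]]. Its determinant is 3·((-2)·0 - 3·(-6)) - (-2)·(1·0 - 3·(-8)) + (-3)·(1·(-6) - (-2)·(-8)) = 3·18 - (-2)·24 + (-3)·(-22) = 168 ≠ 0.
So rank(O) ≥ 3; since O has 3 columns, rank(O) = 3.
rank(O) = 3 = n, so the pair (A, C) is completely observable.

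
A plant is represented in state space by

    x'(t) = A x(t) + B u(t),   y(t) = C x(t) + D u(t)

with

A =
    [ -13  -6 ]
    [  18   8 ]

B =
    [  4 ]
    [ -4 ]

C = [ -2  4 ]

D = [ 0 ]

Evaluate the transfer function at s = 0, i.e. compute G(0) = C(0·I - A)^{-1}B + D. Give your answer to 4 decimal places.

G(0) = C(-A)^{-1}B + D = -C A^{-1} B + D.
det A = 4, so A^{-1} = (1/4)·adj(A) = [[2, 3/2], [-9/2, -13/4]]
A^{-1} B = [2, -5]^T
C A^{-1} B = -24
G(0) = D - C A^{-1} B = 0 - (-24) = 24

24.0000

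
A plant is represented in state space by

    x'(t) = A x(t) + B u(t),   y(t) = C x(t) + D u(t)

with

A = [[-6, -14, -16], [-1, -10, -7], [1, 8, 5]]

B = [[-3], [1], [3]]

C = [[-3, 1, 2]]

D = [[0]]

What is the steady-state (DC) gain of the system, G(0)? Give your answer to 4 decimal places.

G(0) = C(-A)^{-1}B + D = -C A^{-1} B + D.
det A = -40, so A^{-1} = (1/-40)·adj(A) = [[-3/20, 29/20, 31/20], [1/20, 7/20, 13/20], [-1/20, -17/20, -23/20]]
A^{-1} B = [131/20, 43/20, -83/20]^T
C A^{-1} B = -129/5
G(0) = D - C A^{-1} B = 0 - (-129/5) = 129/5 ≈ 25.8000

25.8000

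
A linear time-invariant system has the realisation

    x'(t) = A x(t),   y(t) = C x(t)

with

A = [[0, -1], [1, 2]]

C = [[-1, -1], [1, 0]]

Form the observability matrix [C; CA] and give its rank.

CA = [[-1, -1], [0, -1]]
Observability matrix O = [C; CA] = [[-1, -1], [1, 0], [-1, -1], [0, -1]]
Take the 2×2 submatrix of O formed by rows 1, 2: [[-1, -1], [1, 0]]. Its determinant is (-1)·0 - (-1)·1 = 0 - (-1) = 1 ≠ 0.
So rank(O) ≥ 2; since O has 2 columns, rank(O) = 2.
rank(O) = 2 = n, so the pair (A, C) is completely observable.

2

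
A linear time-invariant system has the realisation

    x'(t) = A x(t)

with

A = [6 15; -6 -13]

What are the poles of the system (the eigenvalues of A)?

det(sI - A) = s^2 - (tr A)s + det A, with tr A = 6 + (-13) = -7 and det A = 6·(-13) - 15·(-6) = -78 - (-90) = 12.
So p(s) = det(sI - A) = s^2 + 7s + 12.
Factor s^2 + 7s + 12: two numbers with sum -7 and product 12 are -3 and -4, so s^2 + 7s + 12 = (s + 3)(s + 4).
Hence p(s) = (s + 3) (s + 4), with roots -4, -3.
All eigenvalues have negative real part, so the system is asymptotically stable.

-4, -3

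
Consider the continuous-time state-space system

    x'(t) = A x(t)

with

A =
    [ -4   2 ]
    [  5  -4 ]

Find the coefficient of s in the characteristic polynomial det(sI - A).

For a 2×2 matrix, det(sI - A) = s^2 - (tr A)s + det A.
tr A = -8, det A = 6.
So p(s) = s^2 + 8s + 6.
The coefficient of s is 8.

8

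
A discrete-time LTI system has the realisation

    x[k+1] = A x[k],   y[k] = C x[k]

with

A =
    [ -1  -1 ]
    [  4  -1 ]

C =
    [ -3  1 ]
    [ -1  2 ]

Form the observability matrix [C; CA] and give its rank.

2

CA = [[7, 2], [9, -1]]
Observability matrix O = [C; CA] = [[-3, 1], [-1, 2], [7, 2], [9, -1]]
Take the 2×2 submatrix of O formed by rows 1, 2: [[-3, 1], [-1, 2]]. Its determinant is (-3)·2 - 1·(-1) = -6 - (-1) = -5 ≠ 0.
So rank(O) ≥ 2; since O has 2 columns, rank(O) = 2.
rank(O) = 2 = n, so the pair (A, C) is completely observable.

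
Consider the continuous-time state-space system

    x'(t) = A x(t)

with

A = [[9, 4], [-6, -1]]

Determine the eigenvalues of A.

3, 5

det(sI - A) = s^2 - (tr A)s + det A, with tr A = 9 + (-1) = 8 and det A = 9·(-1) - 4·(-6) = -9 - (-24) = 15.
So p(s) = det(sI - A) = s^2 - 8s + 15.
Factor s^2 - 8s + 15: two numbers with sum 8 and product 15 are 5 and 3, so s^2 - 8s + 15 = (s - 5)(s - 3).
Hence p(s) = (s - 5) (s - 3), with roots 3, 5.
At least one eigenvalue has non-negative real part, so the system is not asymptotically stable.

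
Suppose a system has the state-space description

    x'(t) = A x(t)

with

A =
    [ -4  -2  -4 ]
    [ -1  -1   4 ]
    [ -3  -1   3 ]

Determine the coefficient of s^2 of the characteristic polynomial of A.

Expand det(sI - A) for the 3×3 matrix.
p(s) = s^3 + 2s^2 - 21s - 22.
(Check: constant term = det(-A) = (-1)^3 det A = -22; coefficient of s^2 = -tr A = 2.)
The coefficient of s^2 is 2.

2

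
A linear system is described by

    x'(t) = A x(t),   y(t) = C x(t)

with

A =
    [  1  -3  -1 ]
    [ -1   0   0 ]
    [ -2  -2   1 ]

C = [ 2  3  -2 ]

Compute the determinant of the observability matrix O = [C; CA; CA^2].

CA = [[3, -2, -4]]
CA^2 = [[13, -1, -7]]
Observability matrix O = [C; CA; CA^2] = [[2, 3, -2], [3, -2, -4], [13, -1, -7]]
Expanding along the first row, det(O) = 2·((-2)·(-7) - (-4)·(-1)) - 3·(3·(-7) - (-4)·13) + (-2)·(3·(-1) - (-2)·13) = 2·10 - 3·31 + (-2)·23 = -119
Since det(O) ≠ 0, rank(O) = 3 and the system is completely observable.

-119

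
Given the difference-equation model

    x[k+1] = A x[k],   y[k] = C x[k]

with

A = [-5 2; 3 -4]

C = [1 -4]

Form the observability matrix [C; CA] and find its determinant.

CA = [[-17, 18]]
Observability matrix O = [C; CA] = [[1, -4], [-17, 18]]
det(O) = 1·18 - (-4)·(-17) = 18 - 68 = -50
Since det(O) ≠ 0, rank(O) = 2 and the system is completely observable.

-50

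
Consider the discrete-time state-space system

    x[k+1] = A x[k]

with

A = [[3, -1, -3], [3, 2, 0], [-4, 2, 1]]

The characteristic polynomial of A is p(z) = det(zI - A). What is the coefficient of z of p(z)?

Expand det(zI - A) for the 3×3 matrix.
p(z) = z^3 - 6z^2 + 2z + 33.
(Check: constant term = det(-A) = (-1)^3 det A = 33; coefficient of z^2 = -tr A = -6.)
The coefficient of z is 2.

2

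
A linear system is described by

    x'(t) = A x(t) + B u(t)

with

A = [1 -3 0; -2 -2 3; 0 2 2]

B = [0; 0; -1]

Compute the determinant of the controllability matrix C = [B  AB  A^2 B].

-27

AB = [[0], [-3], [-2]]
A^2B = [[9], [0], [-10]]
Controllability matrix C = [B  AB  A^2B] = [[0, 0, 9], [0, -3, 0], [-1, -2, -10]]
Expanding along the first row, det(C) = 0·((-3)·(-10) - 0·(-2)) - 0·(0·(-10) - 0·(-1)) + 9·(0·(-2) - (-3)·(-1)) = 0·30 - 0·0 + 9·(-3) = -27
Since det(C) ≠ 0, rank(C) = 3 and the system is completely controllable.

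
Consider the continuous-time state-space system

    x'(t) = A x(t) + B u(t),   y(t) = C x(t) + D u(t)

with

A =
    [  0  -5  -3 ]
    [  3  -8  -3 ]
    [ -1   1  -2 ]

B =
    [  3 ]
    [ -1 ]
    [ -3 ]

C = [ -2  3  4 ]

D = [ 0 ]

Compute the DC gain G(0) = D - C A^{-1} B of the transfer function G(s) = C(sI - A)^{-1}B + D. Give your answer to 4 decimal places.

-9.4333

G(0) = C(-A)^{-1}B + D = -C A^{-1} B + D.
det A = -30, so A^{-1} = (1/-30)·adj(A) = [[-19/30, 13/30, 3/10], [-3/10, 1/10, 3/10], [1/6, -1/6, -1/2]]
A^{-1} B = [-97/30, -19/10, 13/6]^T
C A^{-1} B = 283/30
G(0) = D - C A^{-1} B = 0 - (283/30) = -283/30 ≈ -9.4333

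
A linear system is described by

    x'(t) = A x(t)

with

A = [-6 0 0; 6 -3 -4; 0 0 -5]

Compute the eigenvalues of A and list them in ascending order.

det(sI - A) = s^3 - (tr A)s^2 + (M11 + M22 + M33)s - det A, where Mii is the 2×2 principal minor of A obtained by deleting row i and column i.
tr A = (-6) + (-3) + (-5) = -14; M11 = (-3)·(-5) - (-4)·0 = 15 - 0 = 15; M22 = (-6)·(-5) - 0·0 = 30 - 0 = 30; M33 = (-6)·(-3) - 0·6 = 18 - 0 = 18; sum of minors = 63.
det A = (-6)·((-3)·(-5) - (-4)·0) - 0·(6·(-5) - (-4)·0) + 0·(6·0 - (-3)·0) = (-6)·15 - 0·(-30) + 0·0 = -90.
So p(s) = det(sI - A) = s^3 + 14s^2 + 63s + 90.
Rational-root test: any integer root divides 90. Testing small divisors, s = -3 works: p(-3) = -27 + 126 + (-189) + 90 = 0, so (s + 3) is a factor.
Dividing, p(s) = (s + 3)(s^2 + 11s + 30).
Factor s^2 + 11s + 30: two numbers with sum -11 and product 30 are -5 and -6, so s^2 + 11s + 30 = (s + 5)(s + 6).
Hence p(s) = (s + 3) (s + 5) (s + 6), with roots -6, -5, -3.
All eigenvalues have negative real part, so the system is asymptotically stable.

-6, -5, -3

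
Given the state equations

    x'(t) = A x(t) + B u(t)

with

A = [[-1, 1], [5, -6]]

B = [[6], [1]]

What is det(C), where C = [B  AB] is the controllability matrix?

AB = [[-5], [24]]
Controllability matrix C = [B  AB] = [[6, -5], [1, 24]]
det(C) = 6·24 - (-5)·1 = 144 - (-5) = 149
Since det(C) ≠ 0, rank(C) = 2 and the system is completely controllable.

149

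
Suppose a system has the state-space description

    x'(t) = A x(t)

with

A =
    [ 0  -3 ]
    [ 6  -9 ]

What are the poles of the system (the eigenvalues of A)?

det(sI - A) = s^2 - (tr A)s + det A, with tr A = 0 + (-9) = -9 and det A = 0·(-9) - (-3)·6 = 0 - (-18) = 18.
So p(s) = det(sI - A) = s^2 + 9s + 18.
Factor s^2 + 9s + 18: two numbers with sum -9 and product 18 are -3 and -6, so s^2 + 9s + 18 = (s + 3)(s + 6).
Hence p(s) = (s + 3) (s + 6), with roots -6, -3.
All eigenvalues have negative real part, so the system is asymptotically stable.

-6, -3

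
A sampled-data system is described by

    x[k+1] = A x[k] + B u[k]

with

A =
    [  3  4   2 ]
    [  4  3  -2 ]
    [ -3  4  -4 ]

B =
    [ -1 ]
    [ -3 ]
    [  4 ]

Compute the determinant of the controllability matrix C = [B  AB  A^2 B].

AB = [[-7], [-21], [-25]]
A^2B = [[-155], [-41], [37]]
Controllability matrix C = [B  AB  A^2B] = [[-1, -7, -155], [-3, -21, -41], [4, -25, 37]]
Expanding along the first row, det(C) = (-1)·((-21)·37 - (-41)·(-25)) - (-7)·((-3)·37 - (-41)·4) + (-155)·((-3)·(-25) - (-21)·4) = (-1)·(-1802) - (-7)·53 + (-155)·159 = -22472
Since det(C) ≠ 0, rank(C) = 3 and the system is completely controllable.

-22472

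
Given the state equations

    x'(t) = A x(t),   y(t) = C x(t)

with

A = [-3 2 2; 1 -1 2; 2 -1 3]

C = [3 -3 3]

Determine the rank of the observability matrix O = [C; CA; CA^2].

3

CA = [[-6, 6, 9]]
CA^2 = [[42, -27, 27]]
Observability matrix O = [C; CA; CA^2] = [[3, -3, 3], [-6, 6, 9], [42, -27, 27]]
det(O) = 3·(6·27 - 9·(-27)) - (-3)·((-6)·27 - 9·42) + 3·((-6)·(-27) - 6·42) = 3·405 - (-3)·(-540) + 3·(-90) = -675 ≠ 0, so rank(O) = 3.
rank(O) = 3 = n, so the pair (A, C) is completely observable.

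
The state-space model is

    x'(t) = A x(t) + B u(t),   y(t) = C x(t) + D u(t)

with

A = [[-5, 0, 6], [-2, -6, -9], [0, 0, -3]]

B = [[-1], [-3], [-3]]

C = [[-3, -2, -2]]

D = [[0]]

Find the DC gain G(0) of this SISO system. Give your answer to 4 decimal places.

3.2667

G(0) = C(-A)^{-1}B + D = -C A^{-1} B + D.
det A = -90, so A^{-1} = (1/-90)·adj(A) = [[-1/5, 0, -2/5], [1/15, -1/6, 19/30], [0, 0, -1/3]]
A^{-1} B = [7/5, -22/15, 1]^T
C A^{-1} B = -49/15
G(0) = D - C A^{-1} B = 0 - (-49/15) = 49/15 ≈ 3.2667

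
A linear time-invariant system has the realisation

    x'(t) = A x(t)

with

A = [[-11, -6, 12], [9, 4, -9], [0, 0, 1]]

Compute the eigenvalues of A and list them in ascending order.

-5, -2, 1

det(sI - A) = s^3 - (tr A)s^2 + (M11 + M22 + M33)s - det A, where Mii is the 2×2 principal minor of A obtained by deleting row i and column i.
tr A = (-11) + 4 + 1 = -6; M11 = 4·1 - (-9)·0 = 4 - 0 = 4; M22 = (-11)·1 - 12·0 = -11 - 0 = -11; M33 = (-11)·4 - (-6)·9 = -44 - (-54) = 10; sum of minors = 3.
det A = (-11)·(4·1 - (-9)·0) - (-6)·(9·1 - (-9)·0) + 12·(9·0 - 4·0) = (-11)·4 - (-6)·9 + 12·0 = 10.
So p(s) = det(sI - A) = s^3 + 6s^2 + 3s - 10.
Rational-root test: any integer root divides -10. Testing small divisors, s = 1 works: p(1) = 1 + 6 + 3 + (-10) = 0, so (s - 1) is a factor.
Dividing, p(s) = (s - 1)(s^2 + 7s + 10).
Factor s^2 + 7s + 10: two numbers with sum -7 and product 10 are -2 and -5, so s^2 + 7s + 10 = (s + 2)(s + 5).
Hence p(s) = (s - 1) (s + 2) (s + 5), with roots -5, -2, 1.
At least one eigenvalue has non-negative real part, so the system is not asymptotically stable.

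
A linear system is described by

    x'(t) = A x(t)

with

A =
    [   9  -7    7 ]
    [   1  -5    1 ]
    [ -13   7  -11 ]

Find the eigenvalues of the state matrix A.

-5, -4, 2

det(sI - A) = s^3 - (tr A)s^2 + (M11 + M22 + M33)s - det A, where Mii is the 2×2 principal minor of A obtained by deleting row i and column i.
tr A = 9 + (-5) + (-11) = -7; M11 = (-5)·(-11) - 1·7 = 55 - 7 = 48; M22 = 9·(-11) - 7·(-13) = -99 - (-91) = -8; M33 = 9·(-5) - (-7)·1 = -45 - (-7) = -38; sum of minors = 2.
det A = 9·((-5)·(-11) - 1·7) - (-7)·(1·(-11) - 1·(-13)) + 7·(1·7 - (-5)·(-13)) = 9·48 - (-7)·2 + 7·(-58) = 40.
So p(s) = det(sI - A) = s^3 + 7s^2 + 2s - 40.
Rational-root test: any integer root divides -40. Testing small divisors, s = 2 works: p(2) = 8 + 28 + 4 + (-40) = 0, so (s - 2) is a factor.
Dividing, p(s) = (s - 2)(s^2 + 9s + 20).
Factor s^2 + 9s + 20: two numbers with sum -9 and product 20 are -4 and -5, so s^2 + 9s + 20 = (s + 4)(s + 5).
Hence p(s) = (s - 2) (s + 4) (s + 5), with roots -5, -4, 2.
At least one eigenvalue has non-negative real part, so the system is not asymptotically stable.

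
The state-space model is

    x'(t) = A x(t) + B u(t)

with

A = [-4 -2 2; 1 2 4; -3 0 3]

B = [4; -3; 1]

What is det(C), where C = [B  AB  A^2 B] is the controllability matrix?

AB = [[-8], [2], [-9]]
A^2B = [[10], [-40], [-3]]
Controllability matrix C = [B  AB  A^2B] = [[4, -8, 10], [-3, 2, -40], [1, -9, -3]]
Expanding along the first row, det(C) = 4·(2·(-3) - (-40)·(-9)) - (-8)·((-3)·(-3) - (-40)·1) + 10·((-3)·(-9) - 2·1) = 4·(-366) - (-8)·49 + 10·25 = -822
Since det(C) ≠ 0, rank(C) = 3 and the system is completely controllable.

-822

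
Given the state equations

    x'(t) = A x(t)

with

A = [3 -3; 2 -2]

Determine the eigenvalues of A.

0, 1

det(sI - A) = s^2 - (tr A)s + det A, with tr A = 3 + (-2) = 1 and det A = 3·(-2) - (-3)·2 = -6 - (-6) = 0.
So p(s) = det(sI - A) = s^2 - s.
Factor s^2 - s: two numbers with sum 1 and product 0 are 1 and 0, so s^2 - s = s(s - 1).
Hence p(s) = s (s - 1), with roots 0, 1.
At least one eigenvalue has non-negative real part, so the system is not asymptotically stable.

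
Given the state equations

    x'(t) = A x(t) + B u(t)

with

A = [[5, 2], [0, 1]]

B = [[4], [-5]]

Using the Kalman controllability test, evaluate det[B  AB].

30

AB = [[10], [-5]]
Controllability matrix C = [B  AB] = [[4, 10], [-5, -5]]
det(C) = 4·(-5) - 10·(-5) = -20 - (-50) = 30
Since det(C) ≠ 0, rank(C) = 2 and the system is completely controllable.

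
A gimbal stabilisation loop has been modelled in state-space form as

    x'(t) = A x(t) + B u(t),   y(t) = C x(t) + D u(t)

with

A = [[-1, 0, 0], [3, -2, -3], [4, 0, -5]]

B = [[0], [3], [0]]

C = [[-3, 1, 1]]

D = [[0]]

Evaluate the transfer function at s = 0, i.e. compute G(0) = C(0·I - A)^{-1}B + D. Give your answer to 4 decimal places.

G(0) = C(-A)^{-1}B + D = -C A^{-1} B + D.
det A = -10, so A^{-1} = (1/-10)·adj(A) = [[-1, 0, 0], [-3/10, -1/2, 3/10], [-4/5, 0, -1/5]]
A^{-1} B = [0, -3/2, 0]^T
C A^{-1} B = -3/2
G(0) = D - C A^{-1} B = 0 - (-3/2) = 3/2 ≈ 1.5000

1.5000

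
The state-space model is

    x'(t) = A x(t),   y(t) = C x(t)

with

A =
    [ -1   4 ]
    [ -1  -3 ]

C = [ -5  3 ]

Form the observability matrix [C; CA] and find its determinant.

139

CA = [[2, -29]]
Observability matrix O = [C; CA] = [[-5, 3], [2, -29]]
det(O) = (-5)·(-29) - 3·2 = 145 - 6 = 139
Since det(O) ≠ 0, rank(O) = 2 and the system is completely observable.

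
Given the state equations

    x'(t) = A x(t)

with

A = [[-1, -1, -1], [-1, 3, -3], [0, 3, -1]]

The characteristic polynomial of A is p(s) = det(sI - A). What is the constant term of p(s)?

Expand det(sI - A) for the 3×3 matrix.
p(s) = s^3 - s^2 + 3s + 2.
(Check: constant term = det(-A) = (-1)^3 det A = 2; coefficient of s^2 = -tr A = -1.)
The constant term is 2.

2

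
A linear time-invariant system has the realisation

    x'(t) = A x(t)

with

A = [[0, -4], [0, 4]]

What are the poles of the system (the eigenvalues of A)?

0, 4

det(sI - A) = s^2 - (tr A)s + det A, with tr A = 0 + 4 = 4 and det A = 0·4 - (-4)·0 = 0 - 0 = 0.
So p(s) = det(sI - A) = s^2 - 4s.
Factor s^2 - 4s: two numbers with sum 4 and product 0 are 4 and 0, so s^2 - 4s = s(s - 4).
Hence p(s) = s (s - 4), with roots 0, 4.
At least one eigenvalue has non-negative real part, so the system is not asymptotically stable.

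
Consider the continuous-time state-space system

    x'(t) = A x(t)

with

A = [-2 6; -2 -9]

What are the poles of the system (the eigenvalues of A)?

-6, -5

det(sI - A) = s^2 - (tr A)s + det A, with tr A = (-2) + (-9) = -11 and det A = (-2)·(-9) - 6·(-2) = 18 - (-12) = 30.
So p(s) = det(sI - A) = s^2 + 11s + 30.
Factor s^2 + 11s + 30: two numbers with sum -11 and product 30 are -5 and -6, so s^2 + 11s + 30 = (s + 5)(s + 6).
Hence p(s) = (s + 5) (s + 6), with roots -6, -5.
All eigenvalues have negative real part, so the system is asymptotically stable.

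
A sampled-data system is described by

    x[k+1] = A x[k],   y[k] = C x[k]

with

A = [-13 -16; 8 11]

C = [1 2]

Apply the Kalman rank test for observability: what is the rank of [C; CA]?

CA = [[3, 6]]
Observability matrix O = [C; CA] = [[1, 2], [3, 6]]
Every row of O is a scalar multiple of row 1 = [1, 2] (multipliers 1, 3), so the rows span a one-dimensional space.
O ≠ 0, hence rank(O) = 1.
rank(O) = 1 < n = 2, so the pair (A, C) is not completely observable.

1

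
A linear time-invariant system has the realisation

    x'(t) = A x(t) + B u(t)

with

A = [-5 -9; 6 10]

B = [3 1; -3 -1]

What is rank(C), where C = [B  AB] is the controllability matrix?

1

AB = [[12, 4], [-12, -4]]
Controllability matrix C = [B  AB] = [[3, 1, 12, 4], [-3, -1, -12, -4]]
Every column of C is a scalar multiple of column 1 = [3, -3] (multipliers 1, 1/3, 4, 4/3), so the columns span a one-dimensional space.
C ≠ 0, hence rank(C) = 1.
rank(C) = 1 < n = 2, so the pair (A, B) is not completely controllable.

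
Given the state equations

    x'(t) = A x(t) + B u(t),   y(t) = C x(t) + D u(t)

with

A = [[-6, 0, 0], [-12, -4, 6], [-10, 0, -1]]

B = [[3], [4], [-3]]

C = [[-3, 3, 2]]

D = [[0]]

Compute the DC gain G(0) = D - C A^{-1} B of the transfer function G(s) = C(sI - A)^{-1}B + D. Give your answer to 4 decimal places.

-55.0000

G(0) = C(-A)^{-1}B + D = -C A^{-1} B + D.
det A = -24, so A^{-1} = (1/-24)·adj(A) = [[-1/6, 0, 0], [3, -1/4, -3/2], [5/3, 0, -1]]
A^{-1} B = [-1/2, 25/2, 8]^T
C A^{-1} B = 55
G(0) = D - C A^{-1} B = 0 - (55) = -55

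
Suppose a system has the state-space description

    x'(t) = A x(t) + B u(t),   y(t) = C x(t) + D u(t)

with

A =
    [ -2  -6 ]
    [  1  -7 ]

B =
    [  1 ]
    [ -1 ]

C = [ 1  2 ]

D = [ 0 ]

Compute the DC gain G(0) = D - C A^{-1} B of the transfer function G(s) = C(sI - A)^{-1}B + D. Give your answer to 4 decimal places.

G(0) = C(-A)^{-1}B + D = -C A^{-1} B + D.
det A = 20, so A^{-1} = (1/20)·adj(A) = [[-7/20, 3/10], [-1/20, -1/10]]
A^{-1} B = [-13/20, 1/20]^T
C A^{-1} B = -11/20
G(0) = D - C A^{-1} B = 0 - (-11/20) = 11/20 ≈ 0.5500

0.5500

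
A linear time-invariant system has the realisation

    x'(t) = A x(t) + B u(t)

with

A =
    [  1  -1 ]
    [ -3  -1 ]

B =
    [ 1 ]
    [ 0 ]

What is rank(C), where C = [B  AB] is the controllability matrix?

2

AB = [[1], [-3]]
Controllability matrix C = [B  AB] = [[1, 1], [0, -3]]
det(C) = 1·(-3) - 1·0 = -3 - 0 = -3 ≠ 0, so rank(C) = 2.
rank(C) = 2 = n, so the pair (A, B) is completely controllable.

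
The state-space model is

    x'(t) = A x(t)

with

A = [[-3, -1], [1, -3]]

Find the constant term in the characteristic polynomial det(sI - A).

For a 2×2 matrix, det(sI - A) = s^2 - (tr A)s + det A.
tr A = -6, det A = 10.
So p(s) = s^2 + 6s + 10.
The constant term is 10.

10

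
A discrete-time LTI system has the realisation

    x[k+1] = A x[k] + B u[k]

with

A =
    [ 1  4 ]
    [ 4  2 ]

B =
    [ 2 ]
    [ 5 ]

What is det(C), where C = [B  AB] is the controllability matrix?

AB = [[22], [18]]
Controllability matrix C = [B  AB] = [[2, 22], [5, 18]]
det(C) = 2·18 - 22·5 = 36 - 110 = -74
Since det(C) ≠ 0, rank(C) = 2 and the system is completely controllable.

-74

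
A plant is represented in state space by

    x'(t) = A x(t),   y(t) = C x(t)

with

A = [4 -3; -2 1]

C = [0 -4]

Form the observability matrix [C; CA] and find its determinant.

CA = [[8, -4]]
Observability matrix O = [C; CA] = [[0, -4], [8, -4]]
det(O) = 0·(-4) - (-4)·8 = 0 - (-32) = 32
Since det(O) ≠ 0, rank(O) = 2 and the system is completely observable.

32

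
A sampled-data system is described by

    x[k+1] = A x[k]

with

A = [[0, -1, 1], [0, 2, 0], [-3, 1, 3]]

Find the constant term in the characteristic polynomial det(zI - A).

Expand det(zI - A) for the 3×3 matrix.
p(z) = z^3 - 5z^2 + 9z - 6.
(Check: constant term = det(-A) = (-1)^3 det A = -6; coefficient of z^2 = -tr A = -5.)
The constant term is -6.

-6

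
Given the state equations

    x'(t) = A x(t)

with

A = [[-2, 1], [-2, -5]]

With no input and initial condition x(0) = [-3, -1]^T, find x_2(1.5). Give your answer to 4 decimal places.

0.0579

det(sI - A) = s^2 - (tr A)s + det A, with tr A = (-2) + (-5) = -7 and det A = (-2)·(-5) - 1·(-2) = 10 - (-2) = 12.
So p(s) = det(sI - A) = s^2 + 7s + 12.
Factor s^2 + 7s + 12: two numbers with sum -7 and product 12 are -3 and -4, so s^2 + 7s + 12 = (s + 3)(s + 4).
Hence p(s) = (s + 3) (s + 4), with roots -4, -3.
The eigenvalues -4, -3 are distinct and real, so A is diagonalisable and x(t) = e^{At} x(0) = V diag(e^{λ_i t}) V^{-1} x(0), where the columns of V are the eigenvectors.
λ = -4: A - (-4)I = [[2, 1], [-2, -1]]. Row 1 gives 2·v1 + 1·v2 = 0, so take v_1 = [1, -2]^T.
λ = -3: A - (-3)I = [[1, 1], [-2, -2]]. Row 1 gives 1·v1 + 1·v2 = 0, so take v_2 = [1, -1]^T.
V = [v_1 v_2] = [[1, 1], [-2, -1]] has det V = 1, so V^{-1} = adj(V)/det V = [[-1, -1], [2, 1]].
Modal coordinates z(0) = V^{-1} x(0): (-1)·(-3) + (-1)·(-1) = 4; 2·(-3) + 1·(-1) = -7; so z(0) = [4, -7]^T.
x_2(t) = Σ_i (v_i)_2 · z_i(0) · e^{λ_i t} (row 2 of V times the modal terms).
x_2(1.5) = (-2)·4·e^{-4·1.5} + (-1)·(-7)·e^{-3·1.5} = (-8)·0.002479 + 7·0.011109 = 0.0579.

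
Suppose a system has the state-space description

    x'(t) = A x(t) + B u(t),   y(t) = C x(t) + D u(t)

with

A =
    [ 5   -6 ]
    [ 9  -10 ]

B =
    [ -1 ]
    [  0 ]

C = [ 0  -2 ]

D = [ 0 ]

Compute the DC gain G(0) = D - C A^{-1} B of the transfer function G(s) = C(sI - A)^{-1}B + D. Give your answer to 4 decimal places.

4.5000

G(0) = C(-A)^{-1}B + D = -C A^{-1} B + D.
det A = 4, so A^{-1} = (1/4)·adj(A) = [[-5/2, 3/2], [-9/4, 5/4]]
A^{-1} B = [5/2, 9/4]^T
C A^{-1} B = -9/2
G(0) = D - C A^{-1} B = 0 - (-9/2) = 9/2 ≈ 4.5000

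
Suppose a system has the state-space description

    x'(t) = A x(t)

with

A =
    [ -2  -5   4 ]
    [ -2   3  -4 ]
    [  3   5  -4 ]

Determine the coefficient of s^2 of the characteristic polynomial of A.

3

Expand det(sI - A) for the 3×3 matrix.
p(s) = s^3 + 3s^2 - 12s - 8.
(Check: constant term = det(-A) = (-1)^3 det A = -8; coefficient of s^2 = -tr A = 3.)
The coefficient of s^2 is 3.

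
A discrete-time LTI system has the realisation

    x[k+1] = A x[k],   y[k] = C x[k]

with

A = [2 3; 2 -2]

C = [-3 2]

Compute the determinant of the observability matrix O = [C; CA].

CA = [[-2, -13]]
Observability matrix O = [C; CA] = [[-3, 2], [-2, -13]]
det(O) = (-3)·(-13) - 2·(-2) = 39 - (-4) = 43
Since det(O) ≠ 0, rank(O) = 2 and the system is completely observable.

43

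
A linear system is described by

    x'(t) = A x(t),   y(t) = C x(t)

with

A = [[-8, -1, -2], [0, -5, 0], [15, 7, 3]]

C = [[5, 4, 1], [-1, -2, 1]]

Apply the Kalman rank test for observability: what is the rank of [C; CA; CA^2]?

CA = [[-25, -18, -7], [23, 18, 5]]
CA^2 = [[95, 66, 29], [-109, -78, -31]]
Observability matrix O = [C; CA; CA^2] = [[5, 4, 1], [-1, -2, 1], [-25, -18, -7], [23, 18, 5], [95, 66, 29], [-109, -78, -31]]
The columns c1, c2, c3 of O are linearly dependent: -c1 + c2 + c3 = 0 (check each entry), so rank(O) ≤ 2.
The 2×2 minor from rows 1, 2, columns 1, 2 is 5·(-2) - 4·(-1) = -10 - (-4) = -6 ≠ 0, so rank(O) = 2.
rank(O) = 2 < n = 3, so the pair (A, C) is not completely observable.

2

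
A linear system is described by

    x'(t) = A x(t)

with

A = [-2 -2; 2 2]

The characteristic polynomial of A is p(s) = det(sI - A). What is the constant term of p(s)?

0

For a 2×2 matrix, det(sI - A) = s^2 - (tr A)s + det A.
tr A = 0, det A = 0.
So p(s) = s^2.
The constant term is 0.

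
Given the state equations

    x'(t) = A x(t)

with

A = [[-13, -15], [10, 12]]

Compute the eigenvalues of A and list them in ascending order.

det(sI - A) = s^2 - (tr A)s + det A, with tr A = (-13) + 12 = -1 and det A = (-13)·12 - (-15)·10 = -156 - (-150) = -6.
So p(s) = det(sI - A) = s^2 + s - 6.
Factor s^2 + s - 6: two numbers with sum -1 and product -6 are 2 and -3, so s^2 + s - 6 = (s - 2)(s + 3).
Hence p(s) = (s - 2) (s + 3), with roots -3, 2.
At least one eigenvalue has non-negative real part, so the system is not asymptotically stable.

-3, 2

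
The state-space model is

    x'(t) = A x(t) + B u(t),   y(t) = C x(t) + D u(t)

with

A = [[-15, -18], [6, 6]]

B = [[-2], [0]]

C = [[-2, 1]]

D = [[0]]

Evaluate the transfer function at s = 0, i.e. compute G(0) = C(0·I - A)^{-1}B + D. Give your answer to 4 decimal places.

-2.0000

G(0) = C(-A)^{-1}B + D = -C A^{-1} B + D.
det A = 18, so A^{-1} = (1/18)·adj(A) = [[1/3, 1], [-1/3, -5/6]]
A^{-1} B = [-2/3, 2/3]^T
C A^{-1} B = 2
G(0) = D - C A^{-1} B = 0 - (2) = -2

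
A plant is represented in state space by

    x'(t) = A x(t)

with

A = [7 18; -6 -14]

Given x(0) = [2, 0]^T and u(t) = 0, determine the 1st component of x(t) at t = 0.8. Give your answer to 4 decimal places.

det(sI - A) = s^2 - (tr A)s + det A, with tr A = 7 + (-14) = -7 and det A = 7·(-14) - 18·(-6) = -98 - (-108) = 10.
So p(s) = det(sI - A) = s^2 + 7s + 10.
Factor s^2 + 7s + 10: two numbers with sum -7 and product 10 are -2 and -5, so s^2 + 7s + 10 = (s + 2)(s + 5).
Hence p(s) = (s + 2) (s + 5), with roots -5, -2.
The eigenvalues -5, -2 are distinct and real, so A is diagonalisable and x(t) = e^{At} x(0) = V diag(e^{λ_i t}) V^{-1} x(0), where the columns of V are the eigenvectors.
λ = -5: A - (-5)I = [[12, 18], [-6, -9]]. Row 1 gives 12·v1 + 18·v2 = 0, so take v_1 = [-3, 2]^T.
λ = -2: A - (-2)I = [[9, 18], [-6, -12]]. Row 1 gives 9·v1 + 18·v2 = 0, so take v_2 = [-2, 1]^T.
V = [v_1 v_2] = [[-3, -2], [2, 1]] has det V = 1, so V^{-1} = adj(V)/det V = [[1, 2], [-2, -3]].
Modal coordinates z(0) = V^{-1} x(0): 1·2 + 2·0 = 2; (-2)·2 + (-3)·0 = -4; so z(0) = [2, -4]^T.
x_1(t) = Σ_i (v_i)_1 · z_i(0) · e^{λ_i t} (row 1 of V times the modal terms).
x_1(0.8) = (-3)·2·e^{-5·0.8} + (-2)·(-4)·e^{-2·0.8} = (-6)·0.018316 + 8·0.201897 = 1.5053.

1.5053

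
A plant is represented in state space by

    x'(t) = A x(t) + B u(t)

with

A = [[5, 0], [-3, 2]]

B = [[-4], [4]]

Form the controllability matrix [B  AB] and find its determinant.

0

AB = [[-20], [20]]
Controllability matrix C = [B  AB] = [[-4, -20], [4, 20]]
det(C) = (-4)·20 - (-20)·4 = -80 - (-80) = 0
Since det(C) = 0, rank(C) < 2 and the system is not completely controllable.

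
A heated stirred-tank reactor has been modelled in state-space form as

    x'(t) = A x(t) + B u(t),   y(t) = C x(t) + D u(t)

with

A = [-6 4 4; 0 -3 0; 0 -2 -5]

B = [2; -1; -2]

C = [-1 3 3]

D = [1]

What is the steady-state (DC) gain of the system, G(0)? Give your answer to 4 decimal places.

G(0) = C(-A)^{-1}B + D = -C A^{-1} B + D.
det A = -90, so A^{-1} = (1/-90)·adj(A) = [[-1/6, -2/15, -2/15], [0, -1/3, 0], [0, 2/15, -1/5]]
A^{-1} B = [1/15, 1/3, 4/15]^T
C A^{-1} B = 26/15
G(0) = D - C A^{-1} B = 1 - (26/15) = -11/15 ≈ -0.7333

-0.7333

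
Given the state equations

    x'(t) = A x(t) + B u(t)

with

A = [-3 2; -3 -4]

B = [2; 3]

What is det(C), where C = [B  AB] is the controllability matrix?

-36

AB = [[0], [-18]]
Controllability matrix C = [B  AB] = [[2, 0], [3, -18]]
det(C) = 2·(-18) - 0·3 = -36 - 0 = -36
Since det(C) ≠ 0, rank(C) = 2 and the system is completely controllable.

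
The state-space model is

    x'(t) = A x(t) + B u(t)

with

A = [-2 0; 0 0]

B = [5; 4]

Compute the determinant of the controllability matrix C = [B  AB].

40

AB = [[-10], [0]]
Controllability matrix C = [B  AB] = [[5, -10], [4, 0]]
det(C) = 5·0 - (-10)·4 = 0 - (-40) = 40
Since det(C) ≠ 0, rank(C) = 2 and the system is completely controllable.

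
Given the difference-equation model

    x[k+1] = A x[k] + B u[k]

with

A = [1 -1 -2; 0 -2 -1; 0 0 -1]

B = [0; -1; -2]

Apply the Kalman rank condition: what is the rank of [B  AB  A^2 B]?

3

AB = [[5], [4], [2]]
A^2B = [[-3], [-10], [-2]]
Controllability matrix C = [B  AB  A^2B] = [[0, 5, -3], [-1, 4, -10], [-2, 2, -2]]
det(C) = 0·(4·(-2) - (-10)·2) - 5·((-1)·(-2) - (-10)·(-2)) + (-3)·((-1)·2 - 4·(-2)) = 0·12 - 5·(-18) + (-3)·6 = 72 ≠ 0, so rank(C) = 3.
rank(C) = 3 = n, so the pair (A, B) is completely controllable.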